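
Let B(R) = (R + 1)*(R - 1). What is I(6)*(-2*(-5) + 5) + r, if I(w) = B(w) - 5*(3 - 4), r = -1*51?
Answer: 549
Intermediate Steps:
r = -51
B(R) = (1 + R)*(-1 + R)
I(w) = 4 + w² (I(w) = (-1 + w²) - 5*(3 - 4) = (-1 + w²) - 5*(-1) = (-1 + w²) + 5 = 4 + w²)
I(6)*(-2*(-5) + 5) + r = (4 + 6²)*(-2*(-5) + 5) - 51 = (4 + 36)*(10 + 5) - 51 = 40*15 - 51 = 600 - 51 = 549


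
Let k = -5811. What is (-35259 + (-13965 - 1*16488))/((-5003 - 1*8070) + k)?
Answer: 16428/4721 ≈ 3.4798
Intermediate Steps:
(-35259 + (-13965 - 1*16488))/((-5003 - 1*8070) + k) = (-35259 + (-13965 - 1*16488))/((-5003 - 1*8070) - 5811) = (-35259 + (-13965 - 16488))/((-5003 - 8070) - 5811) = (-35259 - 30453)/(-13073 - 5811) = -65712/(-18884) = -65712*(-1/18884) = 16428/4721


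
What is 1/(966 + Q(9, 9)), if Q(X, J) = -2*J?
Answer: 1/948 ≈ 0.0010549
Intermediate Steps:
1/(966 + Q(9, 9)) = 1/(966 - 2*9) = 1/(966 - 18) = 1/948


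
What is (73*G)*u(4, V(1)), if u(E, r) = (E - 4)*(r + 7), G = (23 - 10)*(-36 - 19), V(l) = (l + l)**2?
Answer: 0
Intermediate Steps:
V(l) = 4*l**2 (V(l) = (2*l)**2 = 4*l**2)
G = -715 (G = 13*(-55) = -715)
u(E, r) = (-4 + E)*(7 + r)
(73*G)*u(4, V(1)) = (73*(-715))*(-28 - 16*1**2 + 7*4 + 4*(4*1**2)) = -52195*(-28 - 16 + 28 + 4*(4*1)) = -52195*(-28 - 4*4 + 28 + 4*4) = -52195*(-28 - 16 + 28 + 16) = -52195*0 = 0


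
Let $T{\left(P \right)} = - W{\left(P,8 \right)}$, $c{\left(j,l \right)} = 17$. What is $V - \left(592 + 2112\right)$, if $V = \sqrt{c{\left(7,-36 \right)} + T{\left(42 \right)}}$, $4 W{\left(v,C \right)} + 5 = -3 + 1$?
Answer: $-2704 + \frac{5 \sqrt{3}}{2} \approx -2699.7$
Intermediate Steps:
$W{\left(v,C \right)} = - \frac{7}{4}$ ($W{\left(v,C \right)} = - \frac{5}{4} + \frac{-3 + 1}{4} = - \frac{5}{4} + \frac{1}{4} \left(-2\right) = - \frac{5}{4} - \frac{1}{2} = - \frac{7}{4}$)
$T{\left(P \right)} = \frac{7}{4}$ ($T{\left(P \right)} = \left(-1\right) \left(- \frac{7}{4}\right) = \frac{7}{4}$)
$V = \frac{5 \sqrt{3}}{2}$ ($V = \sqrt{17 + \frac{7}{4}} = \sqrt{\frac{75}{4}} = \frac{5 \sqrt{3}}{2} \approx 4.3301$)
$V - \left(592 + 2112\right) = \frac{5 \sqrt{3}}{2} - \left(592 + 2112\right) = \frac{5 \sqrt{3}}{2} - 2704 = -2704 + \frac{5 \sqrt{3}}{2}$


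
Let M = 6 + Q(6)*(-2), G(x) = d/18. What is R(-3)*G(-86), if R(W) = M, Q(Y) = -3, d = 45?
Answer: 30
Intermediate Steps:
G(x) = 5/2 (G(x) = 45/18 = 45*(1/18) = 5/2)
M = 12 (M = 6 - 3*(-2) = 6 + 6 = 12)
R(W) = 12
R(-3)*G(-86) = 12*(5/2) = 30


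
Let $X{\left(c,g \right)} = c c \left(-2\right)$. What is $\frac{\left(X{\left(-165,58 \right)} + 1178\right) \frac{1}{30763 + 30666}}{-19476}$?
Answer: $\frac{13318}{299097801} \approx 4.4527 \cdot 10^{-5}$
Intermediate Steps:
$X{\left(c,g \right)} = - 2 c^{2}$ ($X{\left(c,g \right)} = c^{2} \left(-2\right) = - 2 c^{2}$)
$\frac{\left(X{\left(-165,58 \right)} + 1178\right) \frac{1}{30763 + 30666}}{-19476} = \frac{\left(- 2 \left(-165\right)^{2} + 1178\right) \frac{1}{30763 + 30666}}{-19476} = \frac{\left(-2\right) 27225 + 1178}{61429} \left(- \frac{1}{19476}\right) = \left(-54450 + 1178\right) \frac{1}{61429} \left(- \frac{1}{19476}\right) = \left(-53272\right) \frac{1}{61429} \left(- \frac{1}{19476}\right) = \left(- \frac{53272}{61429}\right) \left(- \frac{1}{19476}\right) = \frac{13318}{299097801}$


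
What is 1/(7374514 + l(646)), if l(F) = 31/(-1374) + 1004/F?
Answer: 443802/3272824741963 ≈ 1.3560e-7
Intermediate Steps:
l(F) = -31/1374 + 1004/F (l(F) = 31*(-1/1374) + 1004/F = -31/1374 + 1004/F)
1/(7374514 + l(646)) = 1/(7374514 + (-31/1374 + 1004/646)) = 1/(7374514 + (-31/1374 + 1004*(1/646))) = 1/(7374514 + (-31/1374 + 502/323)) = 1/(7374514 + 679735/443802) = 1/(3272824741963/443802) = 443802/3272824741963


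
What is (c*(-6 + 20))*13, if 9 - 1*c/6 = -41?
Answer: 54600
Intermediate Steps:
c = 300 (c = 54 - 6*(-41) = 54 + 246 = 300)
(c*(-6 + 20))*13 = (300*(-6 + 20))*13 = (300*14)*13 = 4200*13 = 54600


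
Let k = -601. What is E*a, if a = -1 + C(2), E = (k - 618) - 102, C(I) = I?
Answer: -1321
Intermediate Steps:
E = -1321 (E = (-601 - 618) - 102 = -1219 - 102 = -1321)
a = 1 (a = -1 + 2 = 1)
E*a = -1321*1 = -1321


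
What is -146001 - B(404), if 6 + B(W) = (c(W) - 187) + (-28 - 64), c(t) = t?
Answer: -146120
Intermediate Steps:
B(W) = -285 + W (B(W) = -6 + ((W - 187) + (-28 - 64)) = -6 + ((-187 + W) - 92) = -6 + (-279 + W) = -285 + W)
-146001 - B(404) = -146001 - (-285 + 404) = -146001 - 1*119 = -146001 - 119 = -146120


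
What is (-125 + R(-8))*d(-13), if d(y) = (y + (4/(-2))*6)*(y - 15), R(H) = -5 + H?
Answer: -96600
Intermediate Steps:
d(y) = (-15 + y)*(-12 + y) (d(y) = (y + (4*(-1/2))*6)*(-15 + y) = (y - 2*6)*(-15 + y) = (y - 12)*(-15 + y) = (-12 + y)*(-15 + y) = (-15 + y)*(-12 + y))
(-125 + R(-8))*d(-13) = (-125 + (-5 - 8))*(180 + (-13)**2 - 27*(-13)) = (-125 - 13)*(180 + 169 + 351) = -138*700 = -96600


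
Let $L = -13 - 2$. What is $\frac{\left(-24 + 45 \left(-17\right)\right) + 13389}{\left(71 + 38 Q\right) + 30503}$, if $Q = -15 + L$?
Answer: $\frac{6300}{14717} \approx 0.42808$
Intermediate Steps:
$L = -15$ ($L = -13 - 2 = -15$)
$Q = -30$ ($Q = -15 - 15 = -30$)
$\frac{\left(-24 + 45 \left(-17\right)\right) + 13389}{\left(71 + 38 Q\right) + 30503} = \frac{\left(-24 + 45 \left(-17\right)\right) + 13389}{\left(71 + 38 \left(-30\right)\right) + 30503} = \frac{\left(-24 - 765\right) + 13389}{\left(71 - 1140\right) + 30503} = \frac{-789 + 13389}{-1069 + 30503} = \frac{12600}{29434} = 12600 \cdot \frac{1}{29434} = \frac{6300}{14717}$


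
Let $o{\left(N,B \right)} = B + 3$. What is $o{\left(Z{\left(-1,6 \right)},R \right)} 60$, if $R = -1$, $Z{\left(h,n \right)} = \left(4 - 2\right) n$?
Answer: $120$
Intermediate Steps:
$Z{\left(h,n \right)} = 2 n$
$o{\left(N,B \right)} = 3 + B$
$o{\left(Z{\left(-1,6 \right)},R \right)} 60 = \left(3 - 1\right) 60 = 2 \cdot 60 = 120$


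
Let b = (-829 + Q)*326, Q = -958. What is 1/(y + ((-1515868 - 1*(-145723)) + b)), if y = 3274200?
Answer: 1/1321493 ≈ 7.5672e-7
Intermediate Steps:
b = -582562 (b = (-829 - 958)*326 = -1787*326 = -582562)
1/(y + ((-1515868 - 1*(-145723)) + b)) = 1/(3274200 + ((-1515868 - 1*(-145723)) - 582562)) = 1/(3274200 + ((-1515868 + 145723) - 582562)) = 1/(3274200 + (-1370145 - 582562)) = 1/(3274200 - 1952707) = 1/1321493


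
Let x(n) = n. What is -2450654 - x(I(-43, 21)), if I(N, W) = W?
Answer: -2450675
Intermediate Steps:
-2450654 - x(I(-43, 21)) = -2450654 - 1*21 = -2450654 - 21 = -2450675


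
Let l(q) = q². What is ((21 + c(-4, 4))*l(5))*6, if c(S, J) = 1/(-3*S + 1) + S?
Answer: 33300/13 ≈ 2561.5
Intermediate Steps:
c(S, J) = S + 1/(1 - 3*S) (c(S, J) = 1/(1 - 3*S) + S = S + 1/(1 - 3*S))
((21 + c(-4, 4))*l(5))*6 = ((21 + (-1 - 1*(-4) + 3*(-4)²)/(-1 + 3*(-4)))*5²)*6 = ((21 + (-1 + 4 + 3*16)/(-1 - 12))*25)*6 = ((21 + (-1 + 4 + 48)/(-13))*25)*6 = ((21 - 1/13*51)*25)*6 = ((21 - 51/13)*25)*6 = ((222/13)*25)*6 = (5550/13)*6 = 33300/13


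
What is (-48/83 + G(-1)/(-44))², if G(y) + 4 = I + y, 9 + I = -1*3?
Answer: 491401/13337104 ≈ 0.036845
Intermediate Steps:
I = -12 (I = -9 - 1*3 = -9 - 3 = -12)
G(y) = -16 + y (G(y) = -4 + (-12 + y) = -16 + y)
(-48/83 + G(-1)/(-44))² = (-48/83 + (-16 - 1)/(-44))² = (-48*1/83 - 17*(-1/44))² = (-48/83 + 17/44)² = (-701/3652)² = 491401/13337104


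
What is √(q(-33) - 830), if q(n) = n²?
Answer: √259 ≈ 16.093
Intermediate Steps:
√(q(-33) - 830) = √((-33)² - 830) = √(1089 - 830) = √259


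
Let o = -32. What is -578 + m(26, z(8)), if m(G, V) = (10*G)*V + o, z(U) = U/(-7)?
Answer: -6350/7 ≈ -907.14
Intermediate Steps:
z(U) = -U/7 (z(U) = U*(-1/7) = -U/7)
m(G, V) = -32 + 10*G*V (m(G, V) = (10*G)*V - 32 = 10*G*V - 32 = -32 + 10*G*V)
-578 + m(26, z(8)) = -578 + (-32 + 10*26*(-1/7*8)) = -578 + (-32 + 10*26*(-8/7)) = -578 + (-32 - 2080/7) = -578 - 2304/7 = -6350/7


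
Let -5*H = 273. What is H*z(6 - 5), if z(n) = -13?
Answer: 3549/5 ≈ 709.80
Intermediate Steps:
H = -273/5 (H = -1/5*273 = -273/5 ≈ -54.600)
H*z(6 - 5) = -273/5*(-13) = 3549/5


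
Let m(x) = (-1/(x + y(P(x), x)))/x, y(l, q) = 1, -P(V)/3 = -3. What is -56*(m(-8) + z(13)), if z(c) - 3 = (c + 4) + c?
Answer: -1847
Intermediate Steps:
P(V) = 9 (P(V) = -3*(-3) = 9)
z(c) = 7 + 2*c (z(c) = 3 + ((c + 4) + c) = 3 + ((4 + c) + c) = 3 + (4 + 2*c) = 7 + 2*c)
m(x) = -1/(x*(1 + x)) (m(x) = (-1/(x + 1))/x = (-1/(1 + x))/x = -1/(x*(1 + x)))
-56*(m(-8) + z(13)) = -56*(-1/(-8*(1 - 8)) + (7 + 2*13)) = -56*(-1*(-1/8)/(-7) + (7 + 26)) = -56*(-1*(-1/8)*(-1/7) + 33) = -56*(-1/56 + 33) = -56*1847/56 = -1847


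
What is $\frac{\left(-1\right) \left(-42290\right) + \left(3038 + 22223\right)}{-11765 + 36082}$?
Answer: $\frac{67551}{24317} \approx 2.7779$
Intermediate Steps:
$\frac{\left(-1\right) \left(-42290\right) + \left(3038 + 22223\right)}{-11765 + 36082} = \frac{42290 + 25261}{24317} = 67551 \cdot \frac{1}{24317} = \frac{67551}{24317}$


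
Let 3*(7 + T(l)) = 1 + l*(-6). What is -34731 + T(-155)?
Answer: -103283/3 ≈ -34428.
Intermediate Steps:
T(l) = -20/3 - 2*l (T(l) = -7 + (1 + l*(-6))/3 = -7 + (1 - 6*l)/3 = -7 + (⅓ - 2*l) = -20/3 - 2*l)
-34731 + T(-155) = -34731 + (-20/3 - 2*(-155)) = -34731 + (-20/3 + 310) = -34731 + 910/3 = -103283/3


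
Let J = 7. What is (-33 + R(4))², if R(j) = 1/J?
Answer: 52900/49 ≈ 1079.6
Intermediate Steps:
R(j) = ⅐ (R(j) = 1/7 = ⅐)
(-33 + R(4))² = (-33 + ⅐)² = (-230/7)² = 52900/49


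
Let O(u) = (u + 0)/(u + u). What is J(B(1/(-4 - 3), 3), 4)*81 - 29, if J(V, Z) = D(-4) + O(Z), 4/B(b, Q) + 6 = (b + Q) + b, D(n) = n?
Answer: -625/2 ≈ -312.50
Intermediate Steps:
B(b, Q) = 4/(-6 + Q + 2*b) (B(b, Q) = 4/(-6 + ((b + Q) + b)) = 4/(-6 + ((Q + b) + b)) = 4/(-6 + (Q + 2*b)) = 4/(-6 + Q + 2*b))
O(u) = ½ (O(u) = u/((2*u)) = u*(1/(2*u)) = ½)
J(V, Z) = -7/2 (J(V, Z) = -4 + ½ = -7/2)
J(B(1/(-4 - 3), 3), 4)*81 - 29 = -7/2*81 - 29 = -567/2 - 29 = -625/2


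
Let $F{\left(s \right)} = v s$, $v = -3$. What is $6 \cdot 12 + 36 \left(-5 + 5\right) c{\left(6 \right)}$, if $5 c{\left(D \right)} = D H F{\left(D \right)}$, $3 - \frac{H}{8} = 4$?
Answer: $72$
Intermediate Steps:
$H = -8$ ($H = 24 - 32 = -8$)
$F{\left(s \right)} = - 3 s$
$c{\left(D \right)} = \frac{24 D^{2}}{5}$ ($c{\left(D \right)} = \frac{D \left(-8\right) \left(- 3 D\right)}{5} = \frac{- 8 D \left(- 3 D\right)}{5} = \frac{24 D^{2}}{5}$)
$6 \cdot 12 + 36 \left(-5 + 5\right) c{\left(6 \right)} = 6 \cdot 12 + 36 \left(-5 + 5\right) \frac{24 \cdot 6^{2}}{5} = 72 + 36 \cdot 0 \cdot \frac{24}{5} \cdot 36 = 72 + 36 \cdot 0 \cdot \frac{864}{5} = 72 + 36 \cdot 0 = 72 + 0 = 72$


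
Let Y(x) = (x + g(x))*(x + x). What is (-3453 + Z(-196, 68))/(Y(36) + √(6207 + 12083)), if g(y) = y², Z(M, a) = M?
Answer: -174976848/4598779463 + 3649*√18290/9197558926 ≈ -0.037995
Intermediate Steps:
Y(x) = 2*x*(x + x²) (Y(x) = (x + x²)*(x + x) = (x + x²)*(2*x) = 2*x*(x + x²))
(-3453 + Z(-196, 68))/(Y(36) + √(6207 + 12083)) = (-3453 - 196)/(2*36²*(1 + 36) + √(6207 + 12083)) = -3649/(2*1296*37 + √18290) = -3649/(95904 + √18290)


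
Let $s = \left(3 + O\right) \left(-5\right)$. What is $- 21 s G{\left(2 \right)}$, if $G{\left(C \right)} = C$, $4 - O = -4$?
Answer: $2310$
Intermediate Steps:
$O = 8$ ($O = 4 - -4 = 4 + 4 = 8$)
$s = -55$ ($s = \left(3 + 8\right) \left(-5\right) = 11 \left(-5\right) = -55$)
$- 21 s G{\left(2 \right)} = \left(-21\right) \left(-55\right) 2 = 1155 \cdot 2 = 2310$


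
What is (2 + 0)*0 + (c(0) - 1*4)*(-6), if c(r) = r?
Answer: 24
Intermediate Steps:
(2 + 0)*0 + (c(0) - 1*4)*(-6) = (2 + 0)*0 + (0 - 1*4)*(-6) = 2*0 + (0 - 4)*(-6) = 0 - 4*(-6) = 0 + 24 = 24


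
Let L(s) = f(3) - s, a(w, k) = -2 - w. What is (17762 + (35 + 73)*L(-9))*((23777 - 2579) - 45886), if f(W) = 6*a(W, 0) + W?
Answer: -390514784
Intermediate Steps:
f(W) = -12 - 5*W (f(W) = 6*(-2 - W) + W = (-12 - 6*W) + W = -12 - 5*W)
L(s) = -27 - s (L(s) = (-12 - 5*3) - s = (-12 - 15) - s = -27 - s)
(17762 + (35 + 73)*L(-9))*((23777 - 2579) - 45886) = (17762 + (35 + 73)*(-27 - 1*(-9)))*((23777 - 2579) - 45886) = (17762 + 108*(-27 + 9))*(21198 - 45886) = (17762 + 108*(-18))*(-24688) = (17762 - 1944)*(-24688) = 15818*(-24688) = -390514784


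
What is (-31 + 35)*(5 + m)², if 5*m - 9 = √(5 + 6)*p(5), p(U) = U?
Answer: 5724/25 + 272*√11/5 ≈ 409.38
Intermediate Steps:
m = 9/5 + √11 (m = 9/5 + (√(5 + 6)*5)/5 = 9/5 + (√11*5)/5 = 9/5 + (5*√11)/5 = 9/5 + √11 ≈ 5.1166)
(-31 + 35)*(5 + m)² = (-31 + 35)*(5 + (9/5 + √11))² = 4*(34/5 + √11)²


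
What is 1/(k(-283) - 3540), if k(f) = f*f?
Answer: 1/76549 ≈ 1.3064e-5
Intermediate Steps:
k(f) = f**2
1/(k(-283) - 3540) = 1/((-283)**2 - 3540) = 1/(80089 - 3540) = 1/76549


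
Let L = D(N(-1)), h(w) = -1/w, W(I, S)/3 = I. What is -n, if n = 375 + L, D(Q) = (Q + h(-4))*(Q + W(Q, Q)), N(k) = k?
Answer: -378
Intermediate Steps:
W(I, S) = 3*I
D(Q) = 4*Q*(¼ + Q) (D(Q) = (Q - 1/(-4))*(Q + 3*Q) = (Q - 1*(-¼))*(4*Q) = (Q + ¼)*(4*Q) = (¼ + Q)*(4*Q) = 4*Q*(¼ + Q))
L = 3 (L = -(1 + 4*(-1)) = -(1 - 4) = -1*(-3) = 3)
n = 378 (n = 375 + 3 = 378)
-n = -1*378 = -378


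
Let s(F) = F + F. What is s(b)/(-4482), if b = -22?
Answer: 22/2241 ≈ 0.0098170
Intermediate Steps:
s(F) = 2*F
s(b)/(-4482) = (2*(-22))/(-4482) = -44*(-1/4482) = 22/2241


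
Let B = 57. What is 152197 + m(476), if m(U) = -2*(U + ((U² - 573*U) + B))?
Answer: 243475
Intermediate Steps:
m(U) = -114 - 2*U² + 1144*U (m(U) = -2*(U + ((U² - 573*U) + 57)) = -2*(U + (57 + U² - 573*U)) = -2*(57 + U² - 572*U) = -114 - 2*U² + 1144*U)
152197 + m(476) = 152197 + (-114 - 2*476² + 1144*476) = 152197 + (-114 - 2*226576 + 544544) = 152197 + (-114 - 453152 + 544544) = 152197 + 91278 = 243475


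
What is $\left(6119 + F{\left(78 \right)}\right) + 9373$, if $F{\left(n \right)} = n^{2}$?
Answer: $21576$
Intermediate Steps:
$\left(6119 + F{\left(78 \right)}\right) + 9373 = \left(6119 + 78^{2}\right) + 9373 = \left(6119 + 6084\right) + 9373 = 12203 + 9373 = 21576$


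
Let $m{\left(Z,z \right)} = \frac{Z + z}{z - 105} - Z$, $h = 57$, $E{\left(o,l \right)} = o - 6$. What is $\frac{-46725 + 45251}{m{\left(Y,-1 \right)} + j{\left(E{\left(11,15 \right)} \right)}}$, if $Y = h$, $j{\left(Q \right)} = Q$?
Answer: $\frac{39061}{1392} \approx 28.061$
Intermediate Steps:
$E{\left(o,l \right)} = -6 + o$
$Y = 57$
$m{\left(Z,z \right)} = - Z + \frac{Z + z}{-105 + z}$ ($m{\left(Z,z \right)} = \frac{Z + z}{-105 + z} - Z = - Z + \frac{Z + z}{-105 + z}$)
$\frac{-46725 + 45251}{m{\left(Y,-1 \right)} + j{\left(E{\left(11,15 \right)} \right)}} = \frac{-46725 + 45251}{\frac{-1 + 106 \cdot 57 - 57 \left(-1\right)}{-105 - 1} + \left(-6 + 11\right)} = - \frac{1474}{\frac{-1 + 6042 + 57}{-106} + 5} = - \frac{1474}{\left(- \frac{1}{106}\right) 6098 + 5} = - \frac{1474}{- \frac{3049}{53} + 5} = - \frac{1474}{- \frac{2784}{53}} = \left(-1474\right) \left(- \frac{53}{2784}\right) = \frac{39061}{1392}$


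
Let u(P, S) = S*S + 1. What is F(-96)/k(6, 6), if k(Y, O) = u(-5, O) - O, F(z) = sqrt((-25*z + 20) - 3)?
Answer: sqrt(2417)/31 ≈ 1.5859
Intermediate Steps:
u(P, S) = 1 + S**2 (u(P, S) = S**2 + 1 = 1 + S**2)
F(z) = sqrt(17 - 25*z) (F(z) = sqrt((20 - 25*z) - 3) = sqrt(17 - 25*z))
k(Y, O) = 1 + O**2 - O (k(Y, O) = (1 + O**2) - O = 1 + O**2 - O)
F(-96)/k(6, 6) = sqrt(17 - 25*(-96))/(1 + 6**2 - 1*6) = sqrt(17 + 2400)/(1 + 36 - 6) = sqrt(2417)/31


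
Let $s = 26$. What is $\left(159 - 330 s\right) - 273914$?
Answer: $-282335$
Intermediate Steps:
$\left(159 - 330 s\right) - 273914 = \left(159 - 8580\right) - 273914 = -8421 - 273914 = -282335$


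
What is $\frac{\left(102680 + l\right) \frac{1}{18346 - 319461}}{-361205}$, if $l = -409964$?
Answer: $- \frac{307284}{108764243575} \approx -2.8252 \cdot 10^{-6}$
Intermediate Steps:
$\frac{\left(102680 + l\right) \frac{1}{18346 - 319461}}{-361205} = \frac{\left(102680 - 409964\right) \frac{1}{18346 - 319461}}{-361205} = - \frac{307284}{-301115} \left(- \frac{1}{361205}\right) = \left(-307284\right) \left(- \frac{1}{301115}\right) \left(- \frac{1}{361205}\right) = \frac{307284}{301115} \left(- \frac{1}{361205}\right) = - \frac{307284}{108764243575}$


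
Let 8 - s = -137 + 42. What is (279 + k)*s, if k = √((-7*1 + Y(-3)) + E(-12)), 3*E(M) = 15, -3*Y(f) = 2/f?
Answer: 28737 + 412*I/3 ≈ 28737.0 + 137.33*I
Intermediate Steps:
Y(f) = -2/(3*f)
s = 103 (s = 8 - (-137 + 42) = 8 - 1*(-95) = 8 + 95 = 103)
E(M) = 5 (E(M) = (⅓)*15 = 5)
k = 4*I/3 (k = √((-7*1 - ⅔/(-3)) + 5) = √((-7 - ⅔*(-⅓)) + 5) = √((-7 + 2/9) + 5) = √(-61/9 + 5) = √(-16/9) = 4*I/3 ≈ 1.3333*I)
(279 + k)*s = (279 + 4*I/3)*103 = 28737 + 412*I/3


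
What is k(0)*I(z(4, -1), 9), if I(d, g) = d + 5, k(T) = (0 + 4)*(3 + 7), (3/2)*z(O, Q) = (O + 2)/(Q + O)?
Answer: 760/3 ≈ 253.33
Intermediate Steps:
z(O, Q) = 2*(2 + O)/(3*(O + Q)) (z(O, Q) = 2*((O + 2)/(Q + O))/3 = 2*((2 + O)/(O + Q))/3 = 2*(2 + O)/(3*(O + Q)))
k(T) = 40 (k(T) = 4*10 = 40)
I(d, g) = 5 + d
k(0)*I(z(4, -1), 9) = 40*(5 + 2*(2 + 4)/(3*(4 - 1))) = 40*(5 + (⅔)*6/3) = 40*(5 + (⅔)*(⅓)*6) = 40*(5 + 4/3) = 40*(19/3) = 760/3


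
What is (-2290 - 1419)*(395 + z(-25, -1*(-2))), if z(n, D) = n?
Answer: -1372330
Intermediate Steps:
(-2290 - 1419)*(395 + z(-25, -1*(-2))) = (-2290 - 1419)*(395 - 25) = -3709*370 = -1372330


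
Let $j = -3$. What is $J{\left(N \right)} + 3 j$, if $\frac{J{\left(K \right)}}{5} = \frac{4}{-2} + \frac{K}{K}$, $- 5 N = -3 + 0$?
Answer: $-14$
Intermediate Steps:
$N = \frac{3}{5}$ ($N = - \frac{-3 + 0}{5} = \left(- \frac{1}{5}\right) \left(-3\right) = \frac{3}{5} \approx 0.6$)
$J{\left(K \right)} = -5$ ($J{\left(K \right)} = 5 \left(\frac{4}{-2} + \frac{K}{K}\right) = 5 \left(4 \left(- \frac{1}{2}\right) + 1\right) = 5 \left(-2 + 1\right) = 5 \left(-1\right) = -5$)
$J{\left(N \right)} + 3 j = -5 + 3 \left(-3\right) = -5 - 9 = -14$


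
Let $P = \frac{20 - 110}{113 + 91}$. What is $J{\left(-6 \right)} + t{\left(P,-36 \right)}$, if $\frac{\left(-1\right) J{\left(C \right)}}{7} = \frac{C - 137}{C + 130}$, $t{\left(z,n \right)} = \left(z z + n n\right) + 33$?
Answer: $\frac{11980577}{8959} \approx 1337.3$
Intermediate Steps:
$P = - \frac{15}{34}$ ($P = - \frac{90}{204} = \left(-90\right) \frac{1}{204} = - \frac{15}{34} \approx -0.44118$)
$t{\left(z,n \right)} = 33 + n^{2} + z^{2}$ ($t{\left(z,n \right)} = \left(z^{2} + n^{2}\right) + 33 = \left(n^{2} + z^{2}\right) + 33 = 33 + n^{2} + z^{2}$)
$J{\left(C \right)} = - \frac{7 \left(-137 + C\right)}{130 + C}$ ($J{\left(C \right)} = - 7 \frac{C - 137}{C + 130} = - 7 \frac{-137 + C}{130 + C} = - \frac{7 \left(-137 + C\right)}{130 + C}$)
$J{\left(-6 \right)} + t{\left(P,-36 \right)} = \frac{7 \left(137 - -6\right)}{130 - 6} + \left(33 + \left(-36\right)^{2} + \left(- \frac{15}{34}\right)^{2}\right) = \frac{7 \left(137 + 6\right)}{124} + \left(33 + 1296 + \frac{225}{1156}\right) = 7 \cdot \frac{1}{124} \cdot 143 + \frac{1536549}{1156} = \frac{1001}{124} + \frac{1536549}{1156} = \frac{11980577}{8959}$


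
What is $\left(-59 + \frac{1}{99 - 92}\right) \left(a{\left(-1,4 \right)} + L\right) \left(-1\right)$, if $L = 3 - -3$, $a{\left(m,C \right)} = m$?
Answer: $\frac{2060}{7} \approx 294.29$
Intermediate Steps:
$L = 6$ ($L = 3 + 3 = 6$)
$\left(-59 + \frac{1}{99 - 92}\right) \left(a{\left(-1,4 \right)} + L\right) \left(-1\right) = \left(-59 + \frac{1}{99 - 92}\right) \left(-1 + 6\right) \left(-1\right) = \left(-59 + \frac{1}{7}\right) 5 \left(-1\right) = \left(-59 + \frac{1}{7}\right) \left(-5\right) = \left(- \frac{412}{7}\right) \left(-5\right) = \frac{2060}{7}$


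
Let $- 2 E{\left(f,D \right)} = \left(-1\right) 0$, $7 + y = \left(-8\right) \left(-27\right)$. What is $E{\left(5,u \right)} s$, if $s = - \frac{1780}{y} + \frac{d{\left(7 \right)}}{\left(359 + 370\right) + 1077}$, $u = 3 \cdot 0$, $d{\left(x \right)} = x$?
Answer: $0$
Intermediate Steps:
$u = 0$
$y = 209$ ($y = -7 - -216 = -7 + 216 = 209$)
$E{\left(f,D \right)} = 0$ ($E{\left(f,D \right)} = - \frac{\left(-1\right) 0}{2} = \left(- \frac{1}{2}\right) 0 = 0$)
$s = - \frac{459031}{53922}$ ($s = - \frac{1780}{209} + \frac{7}{\left(359 + 370\right) + 1077} = \left(-1780\right) \frac{1}{209} + \frac{7}{729 + 1077} = - \frac{1780}{209} + \frac{7}{1806} = - \frac{1780}{209} + 7 \cdot \frac{1}{1806} = - \frac{1780}{209} + \frac{1}{258} = - \frac{459031}{53922} \approx -8.5129$)
$E{\left(5,u \right)} s = 0 \left(- \frac{459031}{53922}\right) = 0$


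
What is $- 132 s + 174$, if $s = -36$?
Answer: $4926$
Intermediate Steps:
$- 132 s + 174 = \left(-132\right) \left(-36\right) + 174 = 4752 + 174 = 4926$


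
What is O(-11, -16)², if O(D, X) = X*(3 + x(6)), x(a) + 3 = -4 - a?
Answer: 25600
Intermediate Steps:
x(a) = -7 - a (x(a) = -3 + (-4 - a) = -7 - a)
O(D, X) = -10*X (O(D, X) = X*(3 + (-7 - 1*6)) = X*(3 + (-7 - 6)) = X*(3 - 13) = X*(-10) = -10*X)
O(-11, -16)² = (-10*(-16))² = 160² = 25600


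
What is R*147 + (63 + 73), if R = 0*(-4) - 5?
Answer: -599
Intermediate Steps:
R = -5 (R = 0 - 5 = -5)
R*147 + (63 + 73) = -5*147 + (63 + 73) = -735 + 136 = -599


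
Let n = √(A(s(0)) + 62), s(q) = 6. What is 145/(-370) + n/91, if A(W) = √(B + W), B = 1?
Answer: -29/74 + √(62 + √7)/91 ≈ -0.30354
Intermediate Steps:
A(W) = √(1 + W)
n = √(62 + √7) (n = √(√(1 + 6) + 62) = √(√7 + 62) = √(62 + √7) ≈ 8.0403)
145/(-370) + n/91 = 145/(-370) + √(62 + √7)/91 = 145*(-1/370) + √(62 + √7)*(1/91) = -29/74 + √(62 + √7)/91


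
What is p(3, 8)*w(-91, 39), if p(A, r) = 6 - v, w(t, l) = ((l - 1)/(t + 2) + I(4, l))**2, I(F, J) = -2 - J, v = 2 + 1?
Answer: 40781907/7921 ≈ 5148.6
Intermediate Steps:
v = 3
w(t, l) = (-2 - l + (-1 + l)/(2 + t))**2 (w(t, l) = ((l - 1)/(t + 2) + (-2 - l))**2 = ((-1 + l)/(2 + t) + (-2 - l))**2 = (-2 - l + (-1 + l)/(2 + t))**2)
p(A, r) = 3 (p(A, r) = 6 - 1*3 = 6 - 3 = 3)
p(3, 8)*w(-91, 39) = 3*((5 + 39 - 91*(2 + 39))**2/(2 - 91)**2) = 3*((5 + 39 - 91*41)**2/(-89)**2) = 3*((5 + 39 - 3731)**2/7921) = 3*((1/7921)*(-3687)**2) = 3*((1/7921)*13593969) = 3*(13593969/7921) = 40781907/7921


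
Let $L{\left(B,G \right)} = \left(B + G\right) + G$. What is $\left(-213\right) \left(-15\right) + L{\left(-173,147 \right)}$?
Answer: $3316$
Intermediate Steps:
$L{\left(B,G \right)} = B + 2 G$
$\left(-213\right) \left(-15\right) + L{\left(-173,147 \right)} = \left(-213\right) \left(-15\right) + \left(-173 + 2 \cdot 147\right) = 3195 + \left(-173 + 294\right) = 3195 + 121 = 3316$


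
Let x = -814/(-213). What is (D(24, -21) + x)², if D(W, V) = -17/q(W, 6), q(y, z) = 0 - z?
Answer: 893025/20164 ≈ 44.288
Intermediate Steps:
q(y, z) = -z
D(W, V) = 17/6 (D(W, V) = -17/((-1*6)) = -17/(-6) = -17*(-⅙) = 17/6)
x = 814/213 (x = -814*(-1/213) = 814/213 ≈ 3.8216)
(D(24, -21) + x)² = (17/6 + 814/213)² = (945/142)² = 893025/20164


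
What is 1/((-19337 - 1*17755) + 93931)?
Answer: 1/56839 ≈ 1.7594e-5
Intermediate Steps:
1/((-19337 - 1*17755) + 93931) = 1/((-19337 - 17755) + 93931) = 1/(-37092 + 93931) = 1/56839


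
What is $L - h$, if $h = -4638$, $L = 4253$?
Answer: $8891$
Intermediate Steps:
$L - h = 4253 - -4638 = 4253 + 4638 = 8891$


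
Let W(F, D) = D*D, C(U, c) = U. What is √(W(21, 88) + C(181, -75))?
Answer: 5*√317 ≈ 89.022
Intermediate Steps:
W(F, D) = D²
√(W(21, 88) + C(181, -75)) = √(88² + 181) = √(7744 + 181) = √7925 = 5*√317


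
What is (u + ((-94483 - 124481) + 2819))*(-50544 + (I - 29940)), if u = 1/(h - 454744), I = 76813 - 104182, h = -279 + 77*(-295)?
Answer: 3712324707075461/159246 ≈ 2.3312e+10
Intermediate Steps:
h = -22994 (h = -279 - 22715 = -22994)
I = -27369
u = -1/477738 (u = 1/(-22994 - 454744) = 1/(-477738) = -1/477738 ≈ -2.0932e-6)
(u + ((-94483 - 124481) + 2819))*(-50544 + (I - 29940)) = (-1/477738 + ((-94483 - 124481) + 2819))*(-50544 + (-27369 - 29940)) = (-1/477738 + (-218964 + 2819))*(-50544 - 57309) = (-1/477738 - 216145)*(-107853) = -103260680011/477738*(-107853) = 3712324707075461/159246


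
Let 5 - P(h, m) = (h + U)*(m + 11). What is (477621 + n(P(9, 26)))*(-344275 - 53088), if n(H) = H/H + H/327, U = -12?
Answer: -62061150721130/327 ≈ -1.8979e+11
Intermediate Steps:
P(h, m) = 5 - (-12 + h)*(11 + m) (P(h, m) = 5 - (h - 12)*(m + 11) = 5 - (-12 + h)*(11 + m))
n(H) = 1 + H/327 (n(H) = 1 + H*(1/327) = 1 + H/327)
(477621 + n(P(9, 26)))*(-344275 - 53088) = (477621 + (1 + (137 - 11*9 + 12*26 - 1*9*26)/327))*(-344275 - 53088) = (477621 + (1 + (137 - 99 + 312 - 234)/327))*(-397363) = (477621 + (1 + (1/327)*116))*(-397363) = (477621 + (1 + 116/327))*(-397363) = (477621 + 443/327)*(-397363) = (156182510/327)*(-397363) = -62061150721130/327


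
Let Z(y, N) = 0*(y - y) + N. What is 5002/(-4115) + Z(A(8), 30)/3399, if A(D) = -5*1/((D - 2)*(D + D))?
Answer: -5626116/4662295 ≈ -1.2067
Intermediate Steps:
A(D) = -5/(2*D*(-2 + D)) (A(D) = -5*1/(2*D*(-2 + D)) = -5/(2*D*(-2 + D)))
Z(y, N) = N (Z(y, N) = 0*0 + N = 0 + N = N)
5002/(-4115) + Z(A(8), 30)/3399 = 5002/(-4115) + 30/3399 = 5002*(-1/4115) + 30*(1/3399) = -5002/4115 + 10/1133 = -5626116/4662295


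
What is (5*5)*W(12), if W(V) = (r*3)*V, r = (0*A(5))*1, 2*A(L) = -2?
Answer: 0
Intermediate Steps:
A(L) = -1 (A(L) = (½)*(-2) = -1)
r = 0 (r = (0*(-1))*1 = 0*1 = 0)
W(V) = 0 (W(V) = (0*3)*V = 0*V = 0)
(5*5)*W(12) = (5*5)*0 = 25*0 = 0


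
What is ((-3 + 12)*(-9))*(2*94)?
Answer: -15228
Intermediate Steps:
((-3 + 12)*(-9))*(2*94) = (9*(-9))*188 = -81*188 = -15228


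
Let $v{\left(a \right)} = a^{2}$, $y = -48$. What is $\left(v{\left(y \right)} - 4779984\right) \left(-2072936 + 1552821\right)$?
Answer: $2484943033200$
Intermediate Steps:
$\left(v{\left(y \right)} - 4779984\right) \left(-2072936 + 1552821\right) = \left(\left(-48\right)^{2} - 4779984\right) \left(-2072936 + 1552821\right) = \left(2304 - 4779984\right) \left(-520115\right) = \left(-4777680\right) \left(-520115\right) = 2484943033200$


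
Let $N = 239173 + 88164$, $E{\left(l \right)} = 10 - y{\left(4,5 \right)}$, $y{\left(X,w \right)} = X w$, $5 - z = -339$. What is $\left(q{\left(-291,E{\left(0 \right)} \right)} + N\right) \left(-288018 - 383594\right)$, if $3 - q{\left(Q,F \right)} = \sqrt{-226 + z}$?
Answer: $-219845472080 + 671612 \sqrt{118} \approx -2.1984 \cdot 10^{11}$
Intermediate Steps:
$z = 344$ ($z = 5 - -339 = 5 + 339 = 344$)
$E{\left(l \right)} = -10$ ($E{\left(l \right)} = 10 - 4 \cdot 5 = 10 - 20 = -10$)
$q{\left(Q,F \right)} = 3 - \sqrt{118}$ ($q{\left(Q,F \right)} = 3 - \sqrt{-226 + 344} = 3 - \sqrt{118}$)
$N = 327337$
$\left(q{\left(-291,E{\left(0 \right)} \right)} + N\right) \left(-288018 - 383594\right) = \left(\left(3 - \sqrt{118}\right) + 327337\right) \left(-288018 - 383594\right) = \left(327340 - \sqrt{118}\right) \left(-671612\right) = -219845472080 + 671612 \sqrt{118}$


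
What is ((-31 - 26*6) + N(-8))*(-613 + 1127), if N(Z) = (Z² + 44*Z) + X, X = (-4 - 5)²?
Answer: -202516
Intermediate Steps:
X = 81 (X = (-9)² = 81)
N(Z) = 81 + Z² + 44*Z (N(Z) = (Z² + 44*Z) + 81 = 81 + Z² + 44*Z)
((-31 - 26*6) + N(-8))*(-613 + 1127) = ((-31 - 26*6) + (81 + (-8)² + 44*(-8)))*(-613 + 1127) = ((-31 - 156) + (81 + 64 - 352))*514 = (-187 - 207)*514 = -394*514 = -202516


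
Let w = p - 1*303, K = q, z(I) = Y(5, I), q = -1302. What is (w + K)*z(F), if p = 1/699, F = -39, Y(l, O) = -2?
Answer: 2243788/699 ≈ 3210.0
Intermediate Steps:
p = 1/699 ≈ 0.0014306
z(I) = -2
K = -1302
w = -211796/699 (w = 1/699 - 1*303 = 1/699 - 303 = -211796/699 ≈ -303.00)
(w + K)*z(F) = (-211796/699 - 1302)*(-2) = -1121894/699*(-2) = 2243788/699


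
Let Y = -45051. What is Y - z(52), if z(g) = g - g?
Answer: -45051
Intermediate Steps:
z(g) = 0
Y - z(52) = -45051 - 1*0 = -45051 + 0 = -45051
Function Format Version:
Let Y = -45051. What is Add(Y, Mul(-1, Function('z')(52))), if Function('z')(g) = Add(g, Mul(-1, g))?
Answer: -45051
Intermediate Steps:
Function('z')(g) = 0
Add(Y, Mul(-1, Function('z')(52))) = Add(-45051, Mul(-1, 0)) = Add(-45051, 0) = -45051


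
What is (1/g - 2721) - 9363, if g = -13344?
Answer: -161248897/13344 ≈ -12084.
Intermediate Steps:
(1/g - 2721) - 9363 = (1/(-13344) - 2721) - 9363 = (-1/13344 - 2721) - 9363 = -36309025/13344 - 9363 = -161248897/13344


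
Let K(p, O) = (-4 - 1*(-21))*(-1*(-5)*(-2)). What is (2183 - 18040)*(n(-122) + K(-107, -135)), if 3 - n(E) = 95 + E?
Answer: 2219980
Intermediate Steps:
n(E) = -92 - E (n(E) = 3 - (95 + E) = 3 + (-95 - E) = -92 - E)
K(p, O) = -170 (K(p, O) = (-4 + 21)*(5*(-2)) = 17*(-10) = -170)
(2183 - 18040)*(n(-122) + K(-107, -135)) = (2183 - 18040)*((-92 - 1*(-122)) - 170) = -15857*((-92 + 122) - 170) = -15857*(30 - 170) = -15857*(-140) = 2219980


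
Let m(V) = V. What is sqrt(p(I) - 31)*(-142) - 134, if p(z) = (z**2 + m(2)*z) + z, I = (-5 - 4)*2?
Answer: -134 - 142*sqrt(239) ≈ -2329.3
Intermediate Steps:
I = -18 (I = -9*2 = -18)
p(z) = z**2 + 3*z (p(z) = (z**2 + 2*z) + z = z**2 + 3*z)
sqrt(p(I) - 31)*(-142) - 134 = sqrt(-18*(3 - 18) - 31)*(-142) - 134 = sqrt(-18*(-15) - 31)*(-142) - 134 = sqrt(270 - 31)*(-142) - 134 = sqrt(239)*(-142) - 134 = -142*sqrt(239) - 134 = -134 - 142*sqrt(239)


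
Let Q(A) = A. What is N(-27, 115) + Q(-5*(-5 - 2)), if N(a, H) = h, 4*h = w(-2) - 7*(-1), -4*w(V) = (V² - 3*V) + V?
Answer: 145/4 ≈ 36.250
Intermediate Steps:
w(V) = V/2 - V²/4 (w(V) = -((V² - 3*V) + V)/4 = -(V² - 2*V)/4 = V/2 - V²/4)
h = 5/4 (h = ((¼)*(-2)*(2 - 1*(-2)) - 7*(-1))/4 = ((¼)*(-2)*(2 + 2) + 7)/4 = ((¼)*(-2)*4 + 7)/4 = (-2 + 7)/4 = (¼)*5 = 5/4 ≈ 1.2500)
N(a, H) = 5/4
N(-27, 115) + Q(-5*(-5 - 2)) = 5/4 - 5*(-5 - 2) = 5/4 - 5*(-7) = 5/4 - 1*(-35) = 5/4 + 35 = 145/4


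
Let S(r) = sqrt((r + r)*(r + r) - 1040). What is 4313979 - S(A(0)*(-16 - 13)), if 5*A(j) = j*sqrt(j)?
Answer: 4313979 - 4*I*sqrt(65) ≈ 4.314e+6 - 32.249*I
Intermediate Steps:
A(j) = j**(3/2)/5 (A(j) = (j*sqrt(j))/5 = j**(3/2)/5)
S(r) = sqrt(-1040 + 4*r**2) (S(r) = sqrt((2*r)*(2*r) - 1040) = sqrt(4*r**2 - 1040) = sqrt(-1040 + 4*r**2))
4313979 - S(A(0)*(-16 - 13)) = 4313979 - 2*sqrt(-260 + ((0**(3/2)/5)*(-16 - 13))**2) = 4313979 - 2*sqrt(-260 + (((1/5)*0)*(-29))**2) = 4313979 - 2*sqrt(-260 + (0*(-29))**2) = 4313979 - 2*sqrt(-260 + 0**2) = 4313979 - 2*sqrt(-260 + 0) = 4313979 - 2*sqrt(-260) = 4313979 - 2*2*I*sqrt(65) = 4313979 - 4*I*sqrt(65)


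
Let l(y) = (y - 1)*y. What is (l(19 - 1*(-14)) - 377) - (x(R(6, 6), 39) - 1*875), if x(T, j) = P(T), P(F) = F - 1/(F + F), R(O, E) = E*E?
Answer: 109297/72 ≈ 1518.0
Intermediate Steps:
R(O, E) = E²
P(F) = F - 1/(2*F)
l(y) = y*(-1 + y) (l(y) = (-1 + y)*y = y*(-1 + y))
x(T, j) = T - 1/(2*T)
(l(19 - 1*(-14)) - 377) - (x(R(6, 6), 39) - 1*875) = ((19 - 1*(-14))*(-1 + (19 - 1*(-14))) - 377) - ((6² - 1/(2*(6²))) - 1*875) = ((19 + 14)*(-1 + (19 + 14)) - 377) - ((36 - ½/36) - 875) = (33*(-1 + 33) - 377) - ((36 - ½*1/36) - 875) = (33*32 - 377) - ((36 - 1/72) - 875) = (1056 - 377) - (2591/72 - 875) = 679 - 1*(-60409/72) = 679 + 60409/72 = 109297/72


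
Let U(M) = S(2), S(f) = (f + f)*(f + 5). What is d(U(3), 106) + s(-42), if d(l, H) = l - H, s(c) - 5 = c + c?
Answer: -157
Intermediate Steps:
s(c) = 5 + 2*c (s(c) = 5 + (c + c) = 5 + 2*c)
S(f) = 2*f*(5 + f) (S(f) = (2*f)*(5 + f) = 2*f*(5 + f))
U(M) = 28 (U(M) = 2*2*(5 + 2) = 2*2*7 = 28)
d(U(3), 106) + s(-42) = (28 - 1*106) + (5 + 2*(-42)) = (28 - 106) + (5 - 84) = -78 - 79 = -157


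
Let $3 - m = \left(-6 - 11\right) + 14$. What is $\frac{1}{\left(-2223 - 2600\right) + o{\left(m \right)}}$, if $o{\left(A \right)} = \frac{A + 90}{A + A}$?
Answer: $- \frac{1}{4815} \approx -0.00020768$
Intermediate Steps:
$m = 6$ ($m = 3 - \left(\left(-6 - 11\right) + 14\right) = 3 - \left(-17 + 14\right) = 3 - -3 = 3 + 3 = 6$)
$o{\left(A \right)} = \frac{90 + A}{2 A}$
$\frac{1}{\left(-2223 - 2600\right) + o{\left(m \right)}} = \frac{1}{\left(-2223 - 2600\right) + \frac{90 + 6}{2 \cdot 6}} = \frac{1}{-4823 + \frac{1}{2} \cdot \frac{1}{6} \cdot 96} = \frac{1}{-4823 + 8} = \frac{1}{-4815} = - \frac{1}{4815}$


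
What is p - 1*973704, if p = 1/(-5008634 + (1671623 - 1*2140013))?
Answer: -5333000176897/5477024 ≈ -9.7370e+5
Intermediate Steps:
p = -1/5477024 (p = 1/(-5008634 + (1671623 - 2140013)) = 1/(-5008634 - 468390) = 1/(-5477024) = -1/5477024 ≈ -1.8258e-7)
p - 1*973704 = -1/5477024 - 1*973704 = -1/5477024 - 973704 = -5333000176897/5477024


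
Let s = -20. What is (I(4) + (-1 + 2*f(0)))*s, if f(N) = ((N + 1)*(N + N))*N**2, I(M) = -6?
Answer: 140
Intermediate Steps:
f(N) = 2*N**3*(1 + N) (f(N) = ((1 + N)*(2*N))*N**2 = (2*N*(1 + N))*N**2 = 2*N**3*(1 + N))
(I(4) + (-1 + 2*f(0)))*s = (-6 + (-1 + 2*(2*0**3*(1 + 0))))*(-20) = (-6 + (-1 + 2*(2*0*1)))*(-20) = (-6 + (-1 + 2*0))*(-20) = (-6 + (-1 + 0))*(-20) = (-6 - 1)*(-20) = -7*(-20) = 140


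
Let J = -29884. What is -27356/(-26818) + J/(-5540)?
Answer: 119122669/18571465 ≈ 6.4143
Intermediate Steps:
-27356/(-26818) + J/(-5540) = -27356/(-26818) - 29884/(-5540) = -27356*(-1/26818) - 29884*(-1/5540) = 13678/13409 + 7471/1385 = 119122669/18571465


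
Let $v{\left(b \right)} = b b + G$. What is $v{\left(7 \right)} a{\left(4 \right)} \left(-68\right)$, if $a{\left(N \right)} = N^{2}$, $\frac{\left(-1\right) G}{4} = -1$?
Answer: $-57664$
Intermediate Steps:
$G = 4$ ($G = \left(-4\right) \left(-1\right) = 4$)
$v{\left(b \right)} = 4 + b^{2}$ ($v{\left(b \right)} = b b + 4 = b^{2} + 4 = 4 + b^{2}$)
$v{\left(7 \right)} a{\left(4 \right)} \left(-68\right) = \left(4 + 7^{2}\right) 4^{2} \left(-68\right) = \left(4 + 49\right) 16 \left(-68\right) = 53 \cdot 16 \left(-68\right) = 848 \left(-68\right) = -57664$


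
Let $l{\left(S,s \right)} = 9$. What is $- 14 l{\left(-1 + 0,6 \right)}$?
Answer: $-126$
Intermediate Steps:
$- 14 l{\left(-1 + 0,6 \right)} = \left(-14\right) 9 = -126$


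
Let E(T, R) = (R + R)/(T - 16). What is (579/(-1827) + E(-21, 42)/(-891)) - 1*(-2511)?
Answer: 5600754662/2230767 ≈ 2510.7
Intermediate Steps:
E(T, R) = 2*R/(-16 + T) (E(T, R) = (2*R)/(-16 + T) = 2*R/(-16 + T))
(579/(-1827) + E(-21, 42)/(-891)) - 1*(-2511) = (579/(-1827) + (2*42/(-16 - 21))/(-891)) - 1*(-2511) = (579*(-1/1827) + (2*42/(-37))*(-1/891)) + 2511 = (-193/609 + (2*42*(-1/37))*(-1/891)) + 2511 = (-193/609 - 84/37*(-1/891)) + 2511 = (-193/609 + 28/10989) + 2511 = -701275/2230767 + 2511 = 5600754662/2230767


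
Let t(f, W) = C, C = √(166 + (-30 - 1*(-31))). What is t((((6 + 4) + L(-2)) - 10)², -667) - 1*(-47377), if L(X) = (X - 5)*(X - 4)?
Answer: 47377 + √167 ≈ 47390.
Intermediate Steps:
L(X) = (-5 + X)*(-4 + X)
C = √167 (C = √(166 + (-30 + 31)) = √(166 + 1) = √167 ≈ 12.923)
t(f, W) = √167
t((((6 + 4) + L(-2)) - 10)², -667) - 1*(-47377) = √167 - 1*(-47377) = √167 + 47377 = 47377 + √167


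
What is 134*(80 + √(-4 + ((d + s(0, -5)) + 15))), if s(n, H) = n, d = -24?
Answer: 10720 + 134*I*√13 ≈ 10720.0 + 483.14*I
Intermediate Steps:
134*(80 + √(-4 + ((d + s(0, -5)) + 15))) = 134*(80 + √(-4 + ((-24 + 0) + 15))) = 134*(80 + √(-4 + (-24 + 15))) = 134*(80 + √(-4 - 9)) = 134*(80 + √(-13)) = 134*(80 + I*√13) = 10720 + 134*I*√13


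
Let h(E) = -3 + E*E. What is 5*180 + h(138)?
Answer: 19941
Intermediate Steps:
h(E) = -3 + E²
5*180 + h(138) = 5*180 + (-3 + 138²) = 900 + (-3 + 19044) = 900 + 19041 = 19941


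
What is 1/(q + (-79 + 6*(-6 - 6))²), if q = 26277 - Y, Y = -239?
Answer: 1/49317 ≈ 2.0277e-5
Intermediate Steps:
q = 26516 (q = 26277 - 1*(-239) = 26277 + 239 = 26516)
1/(q + (-79 + 6*(-6 - 6))²) = 1/(26516 + (-79 + 6*(-6 - 6))²) = 1/(26516 + (-79 + 6*(-12))²) = 1/(26516 + (-79 - 72)²) = 1/(26516 + (-151)²) = 1/(26516 + 22801) = 1/49317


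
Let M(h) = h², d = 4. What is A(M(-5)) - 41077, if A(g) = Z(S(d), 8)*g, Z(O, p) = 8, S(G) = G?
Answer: -40877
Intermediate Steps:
A(g) = 8*g
A(M(-5)) - 41077 = 8*(-5)² - 41077 = 8*25 - 41077 = 200 - 41077 = -40877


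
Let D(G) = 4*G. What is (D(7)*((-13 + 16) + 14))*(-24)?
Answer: -11424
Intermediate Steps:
(D(7)*((-13 + 16) + 14))*(-24) = ((4*7)*((-13 + 16) + 14))*(-24) = (28*(3 + 14))*(-24) = (28*17)*(-24) = 476*(-24) = -11424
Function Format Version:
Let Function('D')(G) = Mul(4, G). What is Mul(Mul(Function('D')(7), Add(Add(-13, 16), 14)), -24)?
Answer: -11424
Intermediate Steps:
Mul(Mul(Function('D')(7), Add(Add(-13, 16), 14)), -24) = Mul(Mul(Mul(4, 7), Add(Add(-13, 16), 14)), -24) = Mul(Mul(28, Add(3, 14)), -24) = Mul(Mul(28, 17), -24) = Mul(476, -24) = -11424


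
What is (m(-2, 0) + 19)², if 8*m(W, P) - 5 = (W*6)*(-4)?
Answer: 42025/64 ≈ 656.64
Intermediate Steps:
m(W, P) = 5/8 - 3*W (m(W, P) = 5/8 + ((W*6)*(-4))/8 = 5/8 + ((6*W)*(-4))/8 = 5/8 + (-24*W)/8 = 5/8 - 3*W)
(m(-2, 0) + 19)² = ((5/8 - 3*(-2)) + 19)² = ((5/8 + 6) + 19)² = (53/8 + 19)² = (205/8)² = 42025/64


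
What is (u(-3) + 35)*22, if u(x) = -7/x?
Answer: 2464/3 ≈ 821.33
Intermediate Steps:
(u(-3) + 35)*22 = (-7/(-3) + 35)*22 = (-7*(-1/3) + 35)*22 = (7/3 + 35)*22 = (112/3)*22 = 2464/3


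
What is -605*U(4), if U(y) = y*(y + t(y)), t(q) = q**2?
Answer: -48400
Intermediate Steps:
U(y) = y*(y + y**2)
-605*U(4) = -605*4**2*(1 + 4) = -9680*5 = -605*80 = -48400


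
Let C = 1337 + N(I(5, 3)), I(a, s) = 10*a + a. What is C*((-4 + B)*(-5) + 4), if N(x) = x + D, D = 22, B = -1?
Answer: 41006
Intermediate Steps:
I(a, s) = 11*a
N(x) = 22 + x (N(x) = x + 22 = 22 + x)
C = 1414 (C = 1337 + (22 + 11*5) = 1337 + (22 + 55) = 1337 + 77 = 1414)
C*((-4 + B)*(-5) + 4) = 1414*((-4 - 1)*(-5) + 4) = 1414*(-5*(-5) + 4) = 1414*(25 + 4) = 1414*29 = 41006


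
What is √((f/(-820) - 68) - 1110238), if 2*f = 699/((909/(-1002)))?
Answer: I*√1903938710506345/41410 ≈ 1053.7*I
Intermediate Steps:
f = -38911/101 (f = (699/((909/(-1002))))/2 = (699/((909*(-1/1002))))/2 = (699/(-303/334))/2 = (699*(-334/303))/2 = (½)*(-77822/101) = -38911/101 ≈ -385.26)
√((f/(-820) - 68) - 1110238) = √((-38911/101/(-820) - 68) - 1110238) = √((-1/820*(-38911/101) - 68) - 1110238) = √((38911/82820 - 68) - 1110238) = √(-5592849/82820 - 1110238) = √(-91955504009/82820) = I*√1903938710506345/41410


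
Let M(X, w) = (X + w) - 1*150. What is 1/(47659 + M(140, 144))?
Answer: 1/47793 ≈ 2.0924e-5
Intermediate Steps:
M(X, w) = -150 + X + w (M(X, w) = (X + w) - 150 = -150 + X + w)
1/(47659 + M(140, 144)) = 1/(47659 + (-150 + 140 + 144)) = 1/(47659 + 134) = 1/47793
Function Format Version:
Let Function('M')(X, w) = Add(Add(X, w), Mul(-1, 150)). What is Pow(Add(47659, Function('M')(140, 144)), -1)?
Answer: Rational(1, 47793) ≈ 2.0924e-5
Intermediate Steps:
Function('M')(X, w) = Add(-150, X, w) (Function('M')(X, w) = Add(Add(X, w), -150) = Add(-150, X, w))
Pow(Add(47659, Function('M')(140, 144)), -1) = Pow(Add(47659, Add(-150, 140, 144)), -1) = Pow(Add(47659, 134), -1) = Pow(47793, -1) = Rational(1, 47793)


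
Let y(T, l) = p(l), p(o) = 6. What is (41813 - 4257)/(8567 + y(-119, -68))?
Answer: 37556/8573 ≈ 4.3807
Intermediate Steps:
y(T, l) = 6
(41813 - 4257)/(8567 + y(-119, -68)) = (41813 - 4257)/(8567 + 6) = 37556/8573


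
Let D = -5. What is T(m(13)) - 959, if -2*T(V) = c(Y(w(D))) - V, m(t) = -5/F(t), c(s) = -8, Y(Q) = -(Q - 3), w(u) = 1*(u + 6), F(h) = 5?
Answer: -1911/2 ≈ -955.50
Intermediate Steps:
w(u) = 6 + u (w(u) = 1*(6 + u) = 6 + u)
Y(Q) = 3 - Q (Y(Q) = -(-3 + Q) = 3 - Q)
m(t) = -1 (m(t) = -5/5 = -5*⅕ = -1)
T(V) = 4 + V/2 (T(V) = -(-8 - V)/2 = 4 + V/2)
T(m(13)) - 959 = (4 + (½)*(-1)) - 959 = (4 - ½) - 959 = 7/2 - 959 = -1911/2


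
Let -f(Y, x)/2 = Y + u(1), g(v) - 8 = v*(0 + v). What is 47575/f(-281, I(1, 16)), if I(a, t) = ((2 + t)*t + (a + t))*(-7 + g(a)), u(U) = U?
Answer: 9515/112 ≈ 84.955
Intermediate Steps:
g(v) = 8 + v² (g(v) = 8 + v*(0 + v) = 8 + v*v = 8 + v²)
I(a, t) = (1 + a²)*(a + t + t*(2 + t)) (I(a, t) = ((2 + t)*t + (a + t))*(-7 + (8 + a²)) = (t*(2 + t) + (a + t))*(1 + a²) = (a + t + t*(2 + t))*(1 + a²) = (1 + a²)*(a + t + t*(2 + t)))
f(Y, x) = -2 - 2*Y (f(Y, x) = -2*(Y + 1) = -2*(1 + Y) = -2 - 2*Y)
47575/f(-281, I(1, 16)) = 47575/(-2 - 2*(-281)) = 47575/(-2 + 562) = 47575/560 = 47575*(1/560) = 9515/112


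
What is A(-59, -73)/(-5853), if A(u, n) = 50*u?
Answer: 2950/5853 ≈ 0.50401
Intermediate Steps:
A(-59, -73)/(-5853) = (50*(-59))/(-5853) = -2950*(-1/5853) = 2950/5853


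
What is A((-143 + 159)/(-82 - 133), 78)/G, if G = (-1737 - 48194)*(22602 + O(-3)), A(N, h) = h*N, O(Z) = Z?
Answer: 416/80867997945 ≈ 5.1442e-9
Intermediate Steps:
A(N, h) = N*h
G = -1128390669 (G = (-1737 - 48194)*(22602 - 3) = -49931*22599 = -1128390669)
A((-143 + 159)/(-82 - 133), 78)/G = (((-143 + 159)/(-82 - 133))*78)/(-1128390669) = ((16/(-215))*78)*(-1/1128390669) = ((16*(-1/215))*78)*(-1/1128390669) = -16/215*78*(-1/1128390669) = -1248/215*(-1/1128390669) = 416/80867997945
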